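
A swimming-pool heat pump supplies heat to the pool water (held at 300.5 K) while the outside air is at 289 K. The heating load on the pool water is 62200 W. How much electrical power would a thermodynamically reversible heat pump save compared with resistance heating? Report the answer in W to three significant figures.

The reservoir spacing is ΔT = 300.5 − 289 = 11.50 K.
COP_Carnot = T_H/ΔT = 300.50/11.50 = 26.13.
Resistance heating needs Ẇ_res = Q̇_H = 62200 W; the reversible heat pump needs only Ẇ_hp = Q̇_H/COP = 2380 W.
Saving = 62200 − 2380 = 59820 W.

59800 W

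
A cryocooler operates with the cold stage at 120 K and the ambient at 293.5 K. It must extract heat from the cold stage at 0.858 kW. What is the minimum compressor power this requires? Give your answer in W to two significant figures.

The reservoir spacing is ΔT = 293.5 − 120 = 173.5 K.
COP_Carnot = T_C/ΔT = 120.00/173.5 = 0.6916.
Ẇ_min = Q̇/COP_Carnot = 0.8580/0.6916 = 1.241 kW = 1241 W.

1200 W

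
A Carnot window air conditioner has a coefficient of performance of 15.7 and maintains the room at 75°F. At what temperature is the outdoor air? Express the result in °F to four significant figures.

109.1 °F

COP_R = T_C/(T_H − T_C) gives T_H − T_C = T_C/COP.
With T_C = 297.04 K, T_H = 297.04 × (1 + 1/15.7) = 315.96 K.
Converting, 315.96 K = 109.06°F.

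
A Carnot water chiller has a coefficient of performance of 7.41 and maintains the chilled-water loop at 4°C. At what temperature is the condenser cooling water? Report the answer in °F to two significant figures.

110 °F

COP_R = T_C/(T_H − T_C) gives T_H − T_C = T_C/COP.
With T_C = 277.15 K, T_H = 277.15 × (1 + 1/7.41) = 314.55 K.
Converting, 314.55 K = 106.52°F.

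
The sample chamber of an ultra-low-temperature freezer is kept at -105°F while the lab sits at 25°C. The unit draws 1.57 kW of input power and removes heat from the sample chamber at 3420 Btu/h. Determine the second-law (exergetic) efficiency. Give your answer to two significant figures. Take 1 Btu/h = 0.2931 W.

0.33

Converting, Q̇_C = 3420 Btu/h = 1.002 kW, so COP_actual = Q̇_C/Ẇ = 1.002/1.570 = 0.6385.
In absolute terms T_C = 197.04 K and T_H = 298.15 K, so ΔT = 101.1 K.
COP_Carnot = T_C/ΔT = 197.04/101.1 = 1.949.
η_II = COP_actual/COP_Carnot = 0.6385/1.949 = 0.3276.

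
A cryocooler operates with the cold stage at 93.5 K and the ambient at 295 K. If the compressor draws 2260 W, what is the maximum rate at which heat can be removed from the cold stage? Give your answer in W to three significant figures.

1050 W

The reservoir spacing is ΔT = 295 − 93.5 = 201.5 K.
COP_Carnot = T_C/ΔT = 93.50/201.5 = 0.4640.
Q̇_max = COP_Carnot × Ẇ = 0.4640 × 2260 W = 1049 W.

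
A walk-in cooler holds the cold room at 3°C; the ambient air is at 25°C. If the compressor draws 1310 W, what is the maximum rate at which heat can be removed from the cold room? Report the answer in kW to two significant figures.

In absolute terms T_C = 276.15 K and T_H = 298.15 K, so ΔT = 22.00 K.
COP_Carnot = T_C/ΔT = 276.15/22.00 = 12.55.
Q̇_max = COP_Carnot × Ẇ = 12.55 × 1310 W = 16440 W = 16.44 kW.

16 kW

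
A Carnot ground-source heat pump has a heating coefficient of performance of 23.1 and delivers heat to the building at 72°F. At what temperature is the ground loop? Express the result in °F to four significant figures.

48.98 °F

COP_HP = T_H/(T_H − T_C) gives T_H − T_C = T_H/COP.
With T_H = 295.37 K, T_C = 295.37 × (1 − 1/23.1) = 282.59 K.
Converting, 282.59 K = 48.98°F.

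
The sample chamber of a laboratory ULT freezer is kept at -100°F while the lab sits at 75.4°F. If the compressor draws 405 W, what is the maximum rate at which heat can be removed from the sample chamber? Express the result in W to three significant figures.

In absolute terms T_C = 199.82 K and T_H = 297.26 K, so ΔT = 97.44 K.
COP_Carnot = T_C/ΔT = 199.82/97.44 = 2.051.
Q̇_max = COP_Carnot × Ẇ = 2.051 × 405.0 W = 830.5 W.

830 W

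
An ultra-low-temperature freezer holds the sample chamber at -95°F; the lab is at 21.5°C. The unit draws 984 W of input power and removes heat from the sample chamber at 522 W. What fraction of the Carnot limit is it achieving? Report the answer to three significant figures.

0.241

COP_actual = Q̇_C/Ẇ = 522.0/984.0 = 0.5305.
In absolute terms T_C = 202.59 K and T_H = 294.65 K, so ΔT = 92.06 K.
COP_Carnot = T_C/ΔT = 202.59/92.06 = 2.201.
η_II = COP_actual/COP_Carnot = 0.5305/2.201 = 0.2410.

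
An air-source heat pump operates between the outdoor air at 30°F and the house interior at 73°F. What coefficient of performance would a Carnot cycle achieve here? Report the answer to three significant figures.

In absolute terms T_C = 272.04 K and T_H = 295.93 K, so ΔT = 23.89 K.
For a reversible cycle, COP_Carnot = T_H/ΔT = 295.93/23.89 = 12.39.

12.4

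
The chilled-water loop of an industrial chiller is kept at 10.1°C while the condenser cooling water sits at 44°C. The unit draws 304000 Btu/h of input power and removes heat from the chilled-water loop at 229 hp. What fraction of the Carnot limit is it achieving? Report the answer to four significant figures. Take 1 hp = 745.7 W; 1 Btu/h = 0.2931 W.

Converting, Q̇_C = 229.0 hp = 582600 Btu/h, so COP_actual = Q̇_C/Ẇ = 582600/304000 = 1.917.
In absolute terms T_C = 283.25 K and T_H = 317.15 K, so ΔT = 33.90 K.
COP_Carnot = T_C/ΔT = 283.25/33.90 = 8.355.
η_II = COP_actual/COP_Carnot = 1.917/8.355 = 0.2294.

0.2294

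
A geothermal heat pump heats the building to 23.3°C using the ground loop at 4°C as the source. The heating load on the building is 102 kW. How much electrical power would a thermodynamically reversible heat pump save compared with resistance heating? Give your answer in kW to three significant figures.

In absolute terms T_C = 277.15 K and T_H = 296.45 K, so ΔT = 19.30 K.
COP_Carnot = T_H/ΔT = 296.45/19.30 = 15.36.
Resistance heating needs Ẇ_res = Q̇_H = 102.0 kW; the reversible heat pump needs only Ẇ_hp = Q̇_H/COP = 6.641 kW.
Saving = 102.0 − 6.641 = 95.36 kW.

95.4 kW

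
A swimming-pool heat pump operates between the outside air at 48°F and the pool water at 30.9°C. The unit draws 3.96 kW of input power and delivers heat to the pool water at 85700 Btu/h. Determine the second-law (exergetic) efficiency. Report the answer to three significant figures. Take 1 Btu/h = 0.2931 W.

Converting, Q̇_H = 85700 Btu/h = 25.12 kW, so COP_actual = Q̇_H/Ẇ = 25.12/3.960 = 6.343.
In absolute terms T_C = 282.04 K and T_H = 304.05 K, so ΔT = 22.01 K.
COP_Carnot = T_H/ΔT = 304.05/22.01 = 13.81.
η_II = COP_actual/COP_Carnot = 6.343/13.81 = 0.4592.

0.459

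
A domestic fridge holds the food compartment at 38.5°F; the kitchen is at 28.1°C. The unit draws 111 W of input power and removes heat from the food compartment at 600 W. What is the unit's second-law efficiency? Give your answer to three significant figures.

COP_actual = Q̇_C/Ẇ = 600.0/111.0 = 5.405.
In absolute terms T_C = 276.76 K and T_H = 301.25 K, so ΔT = 24.49 K.
COP_Carnot = T_C/ΔT = 276.76/24.49 = 11.30.
η_II = COP_actual/COP_Carnot = 5.405/11.30 = 0.4783.

0.478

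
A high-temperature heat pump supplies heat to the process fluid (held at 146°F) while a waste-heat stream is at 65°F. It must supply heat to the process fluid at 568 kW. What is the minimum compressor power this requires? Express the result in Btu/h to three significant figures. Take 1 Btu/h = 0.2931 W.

259000 Btu/h

In absolute terms T_C = 291.48 K and T_H = 336.48 K, so ΔT = 45.00 K.
COP_Carnot = T_H/ΔT = 336.48/45.00 = 7.477.
Ẇ_min = Q̇/COP_Carnot = 568.0/7.477 = 75.96 kW = 259200 Btu/h.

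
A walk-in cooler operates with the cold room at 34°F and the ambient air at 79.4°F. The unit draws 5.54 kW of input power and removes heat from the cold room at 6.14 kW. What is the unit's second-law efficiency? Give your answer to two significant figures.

COP_actual = Q̇_C/Ẇ = 6.140/5.540 = 1.108.
In absolute terms T_C = 274.26 K and T_H = 299.48 K, so ΔT = 25.22 K.
COP_Carnot = T_C/ΔT = 274.26/25.22 = 10.87.
η_II = COP_actual/COP_Carnot = 1.108/10.87 = 0.1019.

0.10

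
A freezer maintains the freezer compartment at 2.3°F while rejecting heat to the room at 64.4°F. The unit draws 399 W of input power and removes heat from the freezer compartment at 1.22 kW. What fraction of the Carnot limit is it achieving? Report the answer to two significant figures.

0.41

Converting, Q̇_C = 1.220 kW = 1220 W, so COP_actual = Q̇_C/Ẇ = 1220/399.0 = 3.058.
In absolute terms T_C = 256.65 K and T_H = 291.15 K, so ΔT = 34.50 K.
COP_Carnot = T_C/ΔT = 256.65/34.50 = 7.439.
η_II = COP_actual/COP_Carnot = 3.058/7.439 = 0.4110.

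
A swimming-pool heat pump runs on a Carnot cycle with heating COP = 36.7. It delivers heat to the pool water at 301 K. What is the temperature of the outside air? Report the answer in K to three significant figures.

293 K

COP_HP = T_H/(T_H − T_C) gives T_H − T_C = T_H/COP.
With T_H = 301.00 K, T_C = 301.00 × (1 − 1/36.7) = 292.80 K.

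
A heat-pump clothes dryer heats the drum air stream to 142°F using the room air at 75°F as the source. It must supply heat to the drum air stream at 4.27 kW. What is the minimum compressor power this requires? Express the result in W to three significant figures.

475 W

In absolute terms T_C = 297.04 K and T_H = 334.26 K, so ΔT = 37.22 K.
COP_Carnot = T_H/ΔT = 334.26/37.22 = 8.980.
Ẇ_min = Q̇/COP_Carnot = 4.270/8.980 = 0.4755 kW = 475.5 W.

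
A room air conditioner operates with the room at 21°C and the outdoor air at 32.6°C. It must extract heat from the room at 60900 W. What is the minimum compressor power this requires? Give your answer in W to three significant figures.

2400 W

In absolute terms T_C = 294.15 K and T_H = 305.75 K, so ΔT = 11.60 K.
COP_Carnot = T_C/ΔT = 294.15/11.60 = 25.36.
Ẇ_min = Q̇/COP_Carnot = 60900/25.36 = 2402 W.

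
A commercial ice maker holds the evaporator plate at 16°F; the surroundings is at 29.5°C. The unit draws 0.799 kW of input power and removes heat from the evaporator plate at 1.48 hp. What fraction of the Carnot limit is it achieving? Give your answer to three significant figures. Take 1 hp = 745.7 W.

Converting, Q̇_C = 1.480 hp = 1.104 kW, so COP_actual = Q̇_C/Ẇ = 1.104/0.7990 = 1.381.
In absolute terms T_C = 264.26 K and T_H = 302.65 K, so ΔT = 38.39 K.
COP_Carnot = T_C/ΔT = 264.26/38.39 = 6.884.
η_II = COP_actual/COP_Carnot = 1.381/6.884 = 0.2007.

0.201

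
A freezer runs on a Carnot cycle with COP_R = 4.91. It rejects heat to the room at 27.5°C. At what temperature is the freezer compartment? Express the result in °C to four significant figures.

For a Carnot refrigerator COP_R = T_C/(T_H − T_C), so T_C = COP·T_H/(1 + COP).
With T_H = 300.65 K, T_C = 4.91 × 300.65/5.910 = 249.78 K.
Converting, 249.78 K = -23.37°C.

-23.37 °C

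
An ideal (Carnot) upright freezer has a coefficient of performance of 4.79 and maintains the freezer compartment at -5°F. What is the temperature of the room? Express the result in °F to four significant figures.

COP_R = T_C/(T_H − T_C) gives T_H − T_C = T_C/COP.
With T_C = 252.59 K, T_H = 252.59 × (1 + 1/4.79) = 305.33 K.
Converting, 305.33 K = 89.92°F.

89.92 °F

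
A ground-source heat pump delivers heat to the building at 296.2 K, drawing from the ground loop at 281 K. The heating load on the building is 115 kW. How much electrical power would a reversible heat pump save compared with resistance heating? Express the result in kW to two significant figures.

The reservoir spacing is ΔT = 296.2 − 281 = 15.20 K.
COP_Carnot = T_H/ΔT = 296.20/15.20 = 19.49.
Resistance heating needs Ẇ_res = Q̇_H = 115.0 kW; the reversible heat pump needs only Ẇ_hp = Q̇_H/COP = 5.901 kW.
Saving = 115.0 − 5.901 = 109.1 kW.

110 kW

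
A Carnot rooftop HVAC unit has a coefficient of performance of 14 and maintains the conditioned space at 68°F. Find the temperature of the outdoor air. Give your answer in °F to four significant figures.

105.7 °F

COP_R = T_C/(T_H − T_C) gives T_H − T_C = T_C/COP.
With T_C = 293.15 K, T_H = 293.15 × (1 + 1/14) = 314.09 K.
Converting, 314.09 K = 105.69°F.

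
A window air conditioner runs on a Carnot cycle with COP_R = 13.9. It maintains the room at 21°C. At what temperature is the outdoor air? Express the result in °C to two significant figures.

COP_R = T_C/(T_H − T_C) gives T_H − T_C = T_C/COP.
With T_C = 294.15 K, T_H = 294.15 × (1 + 1/13.9) = 315.31 K.
Converting, 315.31 K = 42.16°C.

42 °C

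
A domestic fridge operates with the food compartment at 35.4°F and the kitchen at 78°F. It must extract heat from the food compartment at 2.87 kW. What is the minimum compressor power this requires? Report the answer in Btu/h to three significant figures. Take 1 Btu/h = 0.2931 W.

In absolute terms T_C = 275.04 K and T_H = 298.71 K, so ΔT = 23.67 K.
COP_Carnot = T_C/ΔT = 275.04/23.67 = 11.62.
Ẇ_min = Q̇/COP_Carnot = 2.870/11.62 = 0.2470 kW = 842.6 Btu/h.

843 Btu/h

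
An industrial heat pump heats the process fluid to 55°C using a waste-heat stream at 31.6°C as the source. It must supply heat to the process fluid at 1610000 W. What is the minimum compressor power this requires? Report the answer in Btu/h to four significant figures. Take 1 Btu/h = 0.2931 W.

In absolute terms T_C = 304.75 K and T_H = 328.15 K, so ΔT = 23.40 K.
COP_Carnot = T_H/ΔT = 328.15/23.40 = 14.02.
Ẇ_min = Q̇/COP_Carnot = 1610000/14.02 = 114800 W = 391700 Btu/h.

391700 Btu/h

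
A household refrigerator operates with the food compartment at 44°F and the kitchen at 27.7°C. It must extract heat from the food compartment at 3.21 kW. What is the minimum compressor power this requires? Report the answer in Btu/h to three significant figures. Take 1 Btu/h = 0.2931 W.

In absolute terms T_C = 279.82 K and T_H = 300.85 K, so ΔT = 21.03 K.
COP_Carnot = T_C/ΔT = 279.82/21.03 = 13.30.
Ẇ_min = Q̇/COP_Carnot = 3.210/13.30 = 0.2413 kW = 823.2 Btu/h.

823 Btu/h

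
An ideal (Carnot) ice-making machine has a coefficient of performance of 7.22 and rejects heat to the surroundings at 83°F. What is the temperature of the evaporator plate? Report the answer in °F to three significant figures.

17.0 °F

For a Carnot refrigerator COP_R = T_C/(T_H − T_C), so T_C = COP·T_H/(1 + COP).
With T_H = 301.48 K, T_C = 7.22 × 301.48/8.220 = 264.81 K.
Converting, 264.81 K = 16.98°F.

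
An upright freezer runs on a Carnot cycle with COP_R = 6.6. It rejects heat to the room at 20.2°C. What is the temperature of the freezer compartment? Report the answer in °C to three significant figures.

For a Carnot refrigerator COP_R = T_C/(T_H − T_C), so T_C = COP·T_H/(1 + COP).
With T_H = 293.35 K, T_C = 6.6 × 293.35/7.600 = 254.75 K.
Converting, 254.75 K = -18.40°C.

-18.4 °C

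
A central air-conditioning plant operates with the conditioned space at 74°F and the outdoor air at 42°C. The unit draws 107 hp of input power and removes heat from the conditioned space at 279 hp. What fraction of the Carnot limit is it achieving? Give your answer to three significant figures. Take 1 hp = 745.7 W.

0.164

COP_actual = Q̇_C/Ẇ = 279.0/107.0 = 2.607.
In absolute terms T_C = 296.48 K and T_H = 315.15 K, so ΔT = 18.67 K.
COP_Carnot = T_C/ΔT = 296.48/18.67 = 15.88.
η_II = COP_actual/COP_Carnot = 2.607/15.88 = 0.1642.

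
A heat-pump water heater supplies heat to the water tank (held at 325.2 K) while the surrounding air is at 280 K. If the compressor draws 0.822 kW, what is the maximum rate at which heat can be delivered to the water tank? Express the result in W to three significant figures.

The reservoir spacing is ΔT = 325.2 − 280 = 45.20 K.
COP_Carnot = T_H/ΔT = 325.20/45.20 = 7.195.
Q̇_max = COP_Carnot × Ẇ = 7.195 × 0.8220 kW = 5.914 kW = 5914 W.

5910 W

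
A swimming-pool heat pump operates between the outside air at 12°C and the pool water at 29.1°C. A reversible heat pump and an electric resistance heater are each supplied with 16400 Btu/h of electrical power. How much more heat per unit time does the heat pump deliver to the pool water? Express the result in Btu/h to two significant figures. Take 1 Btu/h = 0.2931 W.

In absolute terms T_C = 285.15 K and T_H = 302.25 K, so ΔT = 17.10 K.
COP_Carnot = T_H/ΔT = 302.25/17.10 = 17.68.
The heat pump delivers Q̇_H = COP × Ẇ = 289900 Btu/h; the resistance heater delivers Ẇ = 16400 Btu/h.
Extra = (COP − 1)·Ẇ = 273500 Btu/h.

270000 Btu/h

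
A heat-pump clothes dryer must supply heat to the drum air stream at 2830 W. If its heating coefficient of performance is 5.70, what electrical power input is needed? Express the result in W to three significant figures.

496 W

Ẇ = Q̇_H/COP_HP = 2830/5.70 = 496.5 W.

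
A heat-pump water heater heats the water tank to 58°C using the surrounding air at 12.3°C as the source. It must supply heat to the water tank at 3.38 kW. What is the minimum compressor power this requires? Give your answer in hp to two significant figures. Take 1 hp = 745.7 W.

In absolute terms T_C = 285.45 K and T_H = 331.15 K, so ΔT = 45.70 K.
COP_Carnot = T_H/ΔT = 331.15/45.70 = 7.246.
Ẇ_min = Q̇/COP_Carnot = 3.380/7.246 = 0.4665 kW = 0.6255 hp.

0.63 hp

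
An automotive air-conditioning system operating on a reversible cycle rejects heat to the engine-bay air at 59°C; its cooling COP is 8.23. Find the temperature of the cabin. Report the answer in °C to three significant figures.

23.0 °C

For a Carnot refrigerator COP_R = T_C/(T_H − T_C), so T_C = COP·T_H/(1 + COP).
With T_H = 332.15 K, T_C = 8.23 × 332.15/9.230 = 296.16 K.
Converting, 296.16 K = 23.01°C.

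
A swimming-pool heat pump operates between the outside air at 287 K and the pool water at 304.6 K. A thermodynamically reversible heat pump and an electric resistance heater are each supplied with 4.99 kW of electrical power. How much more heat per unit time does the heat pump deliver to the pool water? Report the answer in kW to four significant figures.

The reservoir spacing is ΔT = 304.6 − 287 = 17.60 K.
COP_Carnot = T_H/ΔT = 304.60/17.60 = 17.31.
The heat pump delivers Q̇_H = COP × Ẇ = 86.36 kW; the resistance heater delivers Ẇ = 4.990 kW.
Extra = (COP − 1)·Ẇ = 81.37 kW.

81.37 kW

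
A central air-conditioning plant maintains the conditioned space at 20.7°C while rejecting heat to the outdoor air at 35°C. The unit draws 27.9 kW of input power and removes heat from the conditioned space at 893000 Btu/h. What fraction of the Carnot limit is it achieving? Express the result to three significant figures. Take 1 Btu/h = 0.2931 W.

Converting, Q̇_C = 893000 Btu/h = 261.7 kW, so COP_actual = Q̇_C/Ẇ = 261.7/27.90 = 9.381.
In absolute terms T_C = 293.85 K and T_H = 308.15 K, so ΔT = 14.30 K.
COP_Carnot = T_C/ΔT = 293.85/14.30 = 20.55.
η_II = COP_actual/COP_Carnot = 9.381/20.55 = 0.4565.

0.457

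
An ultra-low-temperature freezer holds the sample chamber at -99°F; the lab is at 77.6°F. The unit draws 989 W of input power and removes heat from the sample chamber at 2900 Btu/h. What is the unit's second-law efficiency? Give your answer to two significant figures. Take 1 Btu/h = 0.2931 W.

Converting, Q̇_C = 2900 Btu/h = 850.0 W, so COP_actual = Q̇_C/Ẇ = 850.0/989.0 = 0.8594.
In absolute terms T_C = 200.37 K and T_H = 298.48 K, so ΔT = 98.11 K.
COP_Carnot = T_C/ΔT = 200.37/98.11 = 2.042.
η_II = COP_actual/COP_Carnot = 0.8594/2.042 = 0.4208.

0.42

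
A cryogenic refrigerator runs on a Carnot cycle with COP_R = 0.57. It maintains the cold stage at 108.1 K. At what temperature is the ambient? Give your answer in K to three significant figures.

COP_R = T_C/(T_H − T_C) gives T_H − T_C = T_C/COP.
With T_C = 108.10 K, T_H = 108.10 × (1 + 1/0.57) = 297.75 K.

298 K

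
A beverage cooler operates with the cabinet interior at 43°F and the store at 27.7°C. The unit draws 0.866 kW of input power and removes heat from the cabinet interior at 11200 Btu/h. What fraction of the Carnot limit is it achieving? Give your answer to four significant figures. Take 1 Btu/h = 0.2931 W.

0.2930

Converting, Q̇_C = 11200 Btu/h = 3.283 kW, so COP_actual = Q̇_C/Ẇ = 3.283/0.8660 = 3.791.
In absolute terms T_C = 279.26 K and T_H = 300.85 K, so ΔT = 21.59 K.
COP_Carnot = T_C/ΔT = 279.26/21.59 = 12.94.
η_II = COP_actual/COP_Carnot = 3.791/12.94 = 0.2930.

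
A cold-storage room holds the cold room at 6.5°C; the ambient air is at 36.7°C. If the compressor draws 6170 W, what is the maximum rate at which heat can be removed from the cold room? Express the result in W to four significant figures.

In absolute terms T_C = 279.65 K and T_H = 309.85 K, so ΔT = 30.20 K.
COP_Carnot = T_C/ΔT = 279.65/30.20 = 9.260.
Q̇_max = COP_Carnot × Ẇ = 9.260 × 6170 W = 57130 W.

57130 W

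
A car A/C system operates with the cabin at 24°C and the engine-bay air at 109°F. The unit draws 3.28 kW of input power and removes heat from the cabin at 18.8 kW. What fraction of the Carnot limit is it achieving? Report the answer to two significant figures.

0.36

COP_actual = Q̇_C/Ẇ = 18.80/3.280 = 5.732.
In absolute terms T_C = 297.15 K and T_H = 315.93 K, so ΔT = 18.78 K.
COP_Carnot = T_C/ΔT = 297.15/18.78 = 15.82.
η_II = COP_actual/COP_Carnot = 5.732/15.82 = 0.3622.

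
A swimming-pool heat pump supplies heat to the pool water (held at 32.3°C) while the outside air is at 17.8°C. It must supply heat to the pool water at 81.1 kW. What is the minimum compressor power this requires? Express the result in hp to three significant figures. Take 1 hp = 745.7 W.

5.16 hp

In absolute terms T_C = 290.95 K and T_H = 305.45 K, so ΔT = 14.50 K.
COP_Carnot = T_H/ΔT = 305.45/14.50 = 21.07.
Ẇ_min = Q̇/COP_Carnot = 81.10/21.07 = 3.850 kW = 5.163 hp.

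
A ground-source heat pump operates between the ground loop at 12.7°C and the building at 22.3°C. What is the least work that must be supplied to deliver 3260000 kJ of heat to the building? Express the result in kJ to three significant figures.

106000 kJ

In absolute terms T_C = 285.85 K and T_H = 295.45 K, so ΔT = 9.600 K.
The reversible limit is COP_HP = T_H/ΔT = 30.78, so W_min = Q_H/COP = Q_H·ΔT/T_H.
W_min = 3260000 × 9.600/295.45 = 105900 kJ.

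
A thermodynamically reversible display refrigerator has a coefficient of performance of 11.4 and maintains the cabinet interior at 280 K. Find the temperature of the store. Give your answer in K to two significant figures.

COP_R = T_C/(T_H − T_C) gives T_H − T_C = T_C/COP.
With T_C = 280.00 K, T_H = 280.00 × (1 + 1/11.4) = 304.56 K.

300 K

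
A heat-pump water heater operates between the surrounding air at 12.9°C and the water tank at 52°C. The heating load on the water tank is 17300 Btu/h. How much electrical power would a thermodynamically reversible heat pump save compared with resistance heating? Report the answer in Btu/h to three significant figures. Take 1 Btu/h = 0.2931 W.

In absolute terms T_C = 286.05 K and T_H = 325.15 K, so ΔT = 39.10 K.
COP_Carnot = T_H/ΔT = 325.15/39.10 = 8.316.
Resistance heating needs Ẇ_res = Q̇_H = 17300 Btu/h; the reversible heat pump needs only Ẇ_hp = Q̇_H/COP = 2080 Btu/h.
Saving = 17300 − 2080 = 15220 Btu/h.

15200 Btu/h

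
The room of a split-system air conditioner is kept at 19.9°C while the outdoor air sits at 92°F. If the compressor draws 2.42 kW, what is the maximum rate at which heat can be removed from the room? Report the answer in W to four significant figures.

52790 W

In absolute terms T_C = 293.05 K and T_H = 306.48 K, so ΔT = 13.43 K.
COP_Carnot = T_C/ΔT = 293.05/13.43 = 21.82.
Q̇_max = COP_Carnot × Ẇ = 21.82 × 2.420 kW = 52.79 kW = 52790 W.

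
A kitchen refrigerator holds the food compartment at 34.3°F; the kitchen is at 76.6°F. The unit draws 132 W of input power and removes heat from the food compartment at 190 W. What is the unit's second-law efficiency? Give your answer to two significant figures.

0.12

COP_actual = Q̇_C/Ẇ = 190.0/132.0 = 1.439.
In absolute terms T_C = 274.43 K and T_H = 297.93 K, so ΔT = 23.50 K.
COP_Carnot = T_C/ΔT = 274.43/23.50 = 11.68.
η_II = COP_actual/COP_Carnot = 1.439/11.68 = 0.1233.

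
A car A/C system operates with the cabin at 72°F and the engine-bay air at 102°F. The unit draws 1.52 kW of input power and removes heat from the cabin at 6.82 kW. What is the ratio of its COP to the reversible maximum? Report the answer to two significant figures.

0.25

COP_actual = Q̇_C/Ẇ = 6.820/1.520 = 4.487.
In absolute terms T_C = 295.37 K and T_H = 312.04 K, so ΔT = 16.67 K.
COP_Carnot = T_C/ΔT = 295.37/16.67 = 17.72.
η_II = COP_actual/COP_Carnot = 4.487/17.72 = 0.2532.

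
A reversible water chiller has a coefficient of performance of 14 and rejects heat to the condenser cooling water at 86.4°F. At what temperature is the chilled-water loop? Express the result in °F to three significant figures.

For a Carnot refrigerator COP_R = T_C/(T_H − T_C), so T_C = COP·T_H/(1 + COP).
With T_H = 303.37 K, T_C = 14 × 303.37/15.00 = 283.15 K.
Converting, 283.15 K = 50.00°F.

50.0 °F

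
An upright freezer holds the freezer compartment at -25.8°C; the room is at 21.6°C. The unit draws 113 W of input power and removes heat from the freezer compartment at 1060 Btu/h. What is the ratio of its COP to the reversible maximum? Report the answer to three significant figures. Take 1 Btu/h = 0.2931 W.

0.527

Converting, Q̇_C = 1060 Btu/h = 310.7 W, so COP_actual = Q̇_C/Ẇ = 310.7/113.0 = 2.749.
In absolute terms T_C = 247.35 K and T_H = 294.75 K, so ΔT = 47.40 K.
COP_Carnot = T_C/ΔT = 247.35/47.40 = 5.218.
η_II = COP_actual/COP_Carnot = 2.749/5.218 = 0.5269.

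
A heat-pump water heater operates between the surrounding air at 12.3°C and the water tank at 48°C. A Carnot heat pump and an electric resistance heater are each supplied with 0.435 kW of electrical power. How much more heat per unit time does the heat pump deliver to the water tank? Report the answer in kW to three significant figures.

3.48 kW

In absolute terms T_C = 285.45 K and T_H = 321.15 K, so ΔT = 35.70 K.
COP_Carnot = T_H/ΔT = 321.15/35.70 = 8.996.
The heat pump delivers Q̇_H = COP × Ẇ = 3.913 kW; the resistance heater delivers Ẇ = 0.4350 kW.
Extra = (COP − 1)·Ẇ = 3.478 kW.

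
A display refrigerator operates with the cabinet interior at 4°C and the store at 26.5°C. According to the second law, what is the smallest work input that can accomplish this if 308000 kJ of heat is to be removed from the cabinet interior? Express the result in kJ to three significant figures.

In absolute terms T_C = 277.15 K and T_H = 299.65 K, so ΔT = 22.50 K.
The reversible limit is COP_R = T_C/ΔT = 12.32, so W_min = Q_C/COP = Q_C·ΔT/T_C.
W_min = 308000 × 22.50/277.15 = 25000 kJ.

25000 kJ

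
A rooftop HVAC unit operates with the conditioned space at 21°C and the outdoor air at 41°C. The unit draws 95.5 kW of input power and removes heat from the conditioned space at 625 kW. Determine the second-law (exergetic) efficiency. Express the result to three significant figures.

0.445

COP_actual = Q̇_C/Ẇ = 625.0/95.50 = 6.545.
In absolute terms T_C = 294.15 K and T_H = 314.15 K, so ΔT = 20.00 K.
COP_Carnot = T_C/ΔT = 294.15/20.00 = 14.71.
η_II = COP_actual/COP_Carnot = 6.545/14.71 = 0.4450.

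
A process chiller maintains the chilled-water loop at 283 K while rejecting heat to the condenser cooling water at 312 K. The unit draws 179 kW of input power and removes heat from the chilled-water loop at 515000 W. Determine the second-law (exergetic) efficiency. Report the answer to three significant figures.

Converting, Q̇_C = 515000 W = 515.0 kW, so COP_actual = Q̇_C/Ẇ = 515.0/179.0 = 2.877.
The reservoir spacing is ΔT = 312 − 283 = 29.00 K.
COP_Carnot = T_C/ΔT = 283.00/29.00 = 9.759.
η_II = COP_actual/COP_Carnot = 2.877/9.759 = 0.2948.

0.295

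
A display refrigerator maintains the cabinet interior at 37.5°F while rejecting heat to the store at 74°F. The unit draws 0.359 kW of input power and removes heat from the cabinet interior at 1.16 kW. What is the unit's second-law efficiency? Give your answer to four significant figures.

COP_actual = Q̇_C/Ẇ = 1.160/0.3590 = 3.231.
In absolute terms T_C = 276.21 K and T_H = 296.48 K, so ΔT = 20.28 K.
COP_Carnot = T_C/ΔT = 276.21/20.28 = 13.62.
η_II = COP_actual/COP_Carnot = 3.231/13.62 = 0.2372.

0.2372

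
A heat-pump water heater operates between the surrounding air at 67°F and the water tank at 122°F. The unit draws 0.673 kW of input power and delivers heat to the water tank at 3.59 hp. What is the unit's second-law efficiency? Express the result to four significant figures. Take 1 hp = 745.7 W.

Converting, Q̇_H = 3.590 hp = 2.677 kW, so COP_actual = Q̇_H/Ẇ = 2.677/0.6730 = 3.978.
In absolute terms T_C = 292.59 K and T_H = 323.15 K, so ΔT = 30.56 K.
COP_Carnot = T_H/ΔT = 323.15/30.56 = 10.58.
η_II = COP_actual/COP_Carnot = 3.978/10.58 = 0.3761.

0.3761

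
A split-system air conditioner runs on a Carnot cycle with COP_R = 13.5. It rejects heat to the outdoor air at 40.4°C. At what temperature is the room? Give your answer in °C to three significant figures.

18.8 °C

For a Carnot refrigerator COP_R = T_C/(T_H − T_C), so T_C = COP·T_H/(1 + COP).
With T_H = 313.55 K, T_C = 13.5 × 313.55/14.50 = 291.93 K.
Converting, 291.93 K = 18.78°C.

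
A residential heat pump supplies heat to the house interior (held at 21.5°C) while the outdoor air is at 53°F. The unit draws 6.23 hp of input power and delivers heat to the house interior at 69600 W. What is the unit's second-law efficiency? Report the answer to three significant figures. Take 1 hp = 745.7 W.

0.500

Converting, Q̇_H = 69600 W = 93.34 hp, so COP_actual = Q̇_H/Ẇ = 93.34/6.230 = 14.98.
In absolute terms T_C = 284.82 K and T_H = 294.65 K, so ΔT = 9.833 K.
COP_Carnot = T_H/ΔT = 294.65/9.833 = 29.96.
η_II = COP_actual/COP_Carnot = 14.98/29.96 = 0.5000.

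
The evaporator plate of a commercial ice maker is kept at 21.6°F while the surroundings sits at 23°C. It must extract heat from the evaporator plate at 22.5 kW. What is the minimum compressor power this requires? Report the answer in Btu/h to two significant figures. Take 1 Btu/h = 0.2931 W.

8300 Btu/h

In absolute terms T_C = 267.37 K and T_H = 296.15 K, so ΔT = 28.78 K.
COP_Carnot = T_C/ΔT = 267.37/28.78 = 9.291.
Ẇ_min = Q̇/COP_Carnot = 22.50/9.291 = 2.422 kW = 8262 Btu/h.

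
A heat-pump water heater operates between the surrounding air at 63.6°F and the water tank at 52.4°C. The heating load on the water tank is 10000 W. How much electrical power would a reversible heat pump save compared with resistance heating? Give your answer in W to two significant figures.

In absolute terms T_C = 290.71 K and T_H = 325.55 K, so ΔT = 34.84 K.
COP_Carnot = T_H/ΔT = 325.55/34.84 = 9.343.
Resistance heating needs Ẇ_res = Q̇_H = 10000 W; the reversible heat pump needs only Ẇ_hp = Q̇_H/COP = 1070 W.
Saving = 10000 − 1070 = 8930 W.

8900 W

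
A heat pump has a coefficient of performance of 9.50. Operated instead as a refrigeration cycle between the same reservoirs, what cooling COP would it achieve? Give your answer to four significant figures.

8.500

Since Q_H = Q_C + W for any cycle, COP_R = Q_C/W = Q_H/W − 1.
COP_R = 9.50 − 1 = 8.50.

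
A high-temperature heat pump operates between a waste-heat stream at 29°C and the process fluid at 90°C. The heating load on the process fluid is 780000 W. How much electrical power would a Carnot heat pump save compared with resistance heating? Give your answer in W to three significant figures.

649000 W

In absolute terms T_C = 302.15 K and T_H = 363.15 K, so ΔT = 61.00 K.
COP_Carnot = T_H/ΔT = 363.15/61.00 = 5.953.
Resistance heating needs Ẇ_res = Q̇_H = 780000 W; the reversible heat pump needs only Ẇ_hp = Q̇_H/COP = 131000 W.
Saving = 780000 − 131000 = 649000 W.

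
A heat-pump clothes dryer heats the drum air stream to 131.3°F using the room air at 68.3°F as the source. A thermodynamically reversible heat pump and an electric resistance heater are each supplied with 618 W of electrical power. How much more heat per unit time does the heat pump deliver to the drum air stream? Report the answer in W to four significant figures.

In absolute terms T_C = 293.32 K and T_H = 328.32 K, so ΔT = 35.00 K.
COP_Carnot = T_H/ΔT = 328.32/35.00 = 9.380.
The heat pump delivers Q̇_H = COP × Ẇ = 5797 W; the resistance heater delivers Ẇ = 618.0 W.
Extra = (COP − 1)·Ẇ = 5179 W.

5179 W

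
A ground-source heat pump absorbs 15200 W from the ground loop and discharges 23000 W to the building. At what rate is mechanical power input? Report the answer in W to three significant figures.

For a cyclic device the first law requires Q̇_H = Q̇_C + Ẇ.
Ẇ = Q̇_H − Q̇_C = 7800 W.

7800 W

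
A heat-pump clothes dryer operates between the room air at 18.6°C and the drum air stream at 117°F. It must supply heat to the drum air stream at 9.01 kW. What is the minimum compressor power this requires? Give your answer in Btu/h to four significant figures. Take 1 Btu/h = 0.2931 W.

In absolute terms T_C = 291.75 K and T_H = 320.37 K, so ΔT = 28.62 K.
COP_Carnot = T_H/ΔT = 320.37/28.62 = 11.19.
Ẇ_min = Q̇/COP_Carnot = 9.010/11.19 = 0.8050 kW = 2746 Btu/h.

2746 Btu/h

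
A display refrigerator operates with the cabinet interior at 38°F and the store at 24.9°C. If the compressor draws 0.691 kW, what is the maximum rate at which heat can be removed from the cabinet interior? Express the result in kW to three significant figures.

In absolute terms T_C = 276.48 K and T_H = 298.05 K, so ΔT = 21.57 K.
COP_Carnot = T_C/ΔT = 276.48/21.57 = 12.82.
Q̇_max = COP_Carnot × Ẇ = 12.82 × 0.6910 kW = 8.859 kW.

8.86 kW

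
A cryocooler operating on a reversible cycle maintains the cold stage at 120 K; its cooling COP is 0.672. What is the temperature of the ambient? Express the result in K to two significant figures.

COP_R = T_C/(T_H − T_C) gives T_H − T_C = T_C/COP.
With T_C = 120.00 K, T_H = 120.00 × (1 + 1/0.672) = 298.57 K.

300 K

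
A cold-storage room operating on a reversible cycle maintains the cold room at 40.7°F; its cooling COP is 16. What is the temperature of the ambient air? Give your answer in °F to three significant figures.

COP_R = T_C/(T_H − T_C) gives T_H − T_C = T_C/COP.
With T_C = 277.98 K, T_H = 277.98 × (1 + 1/16) = 295.36 K.
Converting, 295.36 K = 71.97°F.

72.0 °F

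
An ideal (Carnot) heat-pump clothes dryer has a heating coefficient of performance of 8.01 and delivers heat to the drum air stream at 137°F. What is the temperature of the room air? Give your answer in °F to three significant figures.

COP_HP = T_H/(T_H − T_C) gives T_H − T_C = T_H/COP.
With T_H = 331.48 K, T_C = 331.48 × (1 − 1/8.01) = 290.10 K.
Converting, 290.10 K = 62.51°F.

62.5 °F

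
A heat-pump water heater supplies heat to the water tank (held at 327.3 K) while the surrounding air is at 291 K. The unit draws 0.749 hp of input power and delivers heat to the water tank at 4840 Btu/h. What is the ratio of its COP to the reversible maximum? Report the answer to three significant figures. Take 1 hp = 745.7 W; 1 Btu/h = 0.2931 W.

Converting, Q̇_H = 4840 Btu/h = 1.902 hp, so COP_actual = Q̇_H/Ẇ = 1.902/0.7490 = 2.540.
The reservoir spacing is ΔT = 327.3 − 291 = 36.30 K.
COP_Carnot = T_H/ΔT = 327.30/36.30 = 9.017.
η_II = COP_actual/COP_Carnot = 2.540/9.017 = 0.2817.

0.282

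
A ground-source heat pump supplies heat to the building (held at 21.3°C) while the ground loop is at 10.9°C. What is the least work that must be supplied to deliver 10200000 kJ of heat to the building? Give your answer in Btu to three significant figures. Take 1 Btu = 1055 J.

In absolute terms T_C = 284.05 K and T_H = 294.45 K, so ΔT = 10.40 K.
The reversible limit is COP_HP = T_H/ΔT = 28.31, so W_min = Q_H/COP = Q_H·ΔT/T_H.
W_min = 10200000 × 10.40/294.45 = 360300 kJ = 341500 Btu.

341000 Btu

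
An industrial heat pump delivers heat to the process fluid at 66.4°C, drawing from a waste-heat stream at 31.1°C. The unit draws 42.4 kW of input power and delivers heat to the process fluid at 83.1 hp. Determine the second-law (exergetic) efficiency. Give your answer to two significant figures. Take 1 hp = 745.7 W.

0.15

Converting, Q̇_H = 83.10 hp = 61.97 kW, so COP_actual = Q̇_H/Ẇ = 61.97/42.40 = 1.462.
In absolute terms T_C = 304.25 K and T_H = 339.55 K, so ΔT = 35.30 K.
COP_Carnot = T_H/ΔT = 339.55/35.30 = 9.619.
η_II = COP_actual/COP_Carnot = 1.462/9.619 = 0.1519.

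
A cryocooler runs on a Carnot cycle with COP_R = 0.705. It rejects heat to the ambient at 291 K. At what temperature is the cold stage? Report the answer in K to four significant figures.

120.3 K

For a Carnot refrigerator COP_R = T_C/(T_H − T_C), so T_C = COP·T_H/(1 + COP).
With T_H = 291.00 K, T_C = 0.705 × 291.00/1.705 = 120.33 K.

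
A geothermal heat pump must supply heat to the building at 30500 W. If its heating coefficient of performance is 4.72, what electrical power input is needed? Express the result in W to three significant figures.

6460 W

Ẇ = Q̇_H/COP_HP = 30500/4.72 = 6462 W.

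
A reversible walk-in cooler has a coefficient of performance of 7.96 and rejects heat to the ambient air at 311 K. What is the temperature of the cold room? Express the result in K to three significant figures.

276 K

For a Carnot refrigerator COP_R = T_C/(T_H − T_C), so T_C = COP·T_H/(1 + COP).
With T_H = 311.00 K, T_C = 7.96 × 311.00/8.960 = 276.29 K.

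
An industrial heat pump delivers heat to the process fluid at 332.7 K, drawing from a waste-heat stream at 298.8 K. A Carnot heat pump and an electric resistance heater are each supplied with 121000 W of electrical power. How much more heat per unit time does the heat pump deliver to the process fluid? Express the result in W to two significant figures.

1100000 W

The reservoir spacing is ΔT = 332.7 − 298.8 = 33.90 K.
COP_Carnot = T_H/ΔT = 332.70/33.90 = 9.814.
The heat pump delivers Q̇_H = COP × Ẇ = 1188000 W; the resistance heater delivers Ẇ = 121000 W.
Extra = (COP − 1)·Ẇ = 1067000 W.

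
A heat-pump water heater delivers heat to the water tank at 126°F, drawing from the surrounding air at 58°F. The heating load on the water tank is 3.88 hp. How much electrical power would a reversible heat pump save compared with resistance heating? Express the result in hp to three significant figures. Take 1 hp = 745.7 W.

3.43 hp

In absolute terms T_C = 287.59 K and T_H = 325.37 K, so ΔT = 37.78 K.
COP_Carnot = T_H/ΔT = 325.37/37.78 = 8.613.
Resistance heating needs Ẇ_res = Q̇_H = 3.880 hp; the reversible heat pump needs only Ẇ_hp = Q̇_H/COP = 0.4505 hp.
Saving = 3.880 − 0.4505 = 3.430 hp.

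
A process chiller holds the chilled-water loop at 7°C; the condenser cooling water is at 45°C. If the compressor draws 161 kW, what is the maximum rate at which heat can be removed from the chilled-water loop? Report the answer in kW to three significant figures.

1190 kW

In absolute terms T_C = 280.15 K and T_H = 318.15 K, so ΔT = 38.00 K.
COP_Carnot = T_C/ΔT = 280.15/38.00 = 7.372.
Q̇_max = COP_Carnot × Ẇ = 7.372 × 161.0 kW = 1187 kW.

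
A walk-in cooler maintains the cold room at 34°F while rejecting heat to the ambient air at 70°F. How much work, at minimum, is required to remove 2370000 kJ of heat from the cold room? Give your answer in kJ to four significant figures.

172800 kJ

In absolute terms T_C = 274.26 K and T_H = 294.26 K, so ΔT = 20.00 K.
The reversible limit is COP_R = T_C/ΔT = 13.71, so W_min = Q_C/COP = Q_C·ΔT/T_C.
W_min = 2370000 × 20.00/274.26 = 172800 kJ.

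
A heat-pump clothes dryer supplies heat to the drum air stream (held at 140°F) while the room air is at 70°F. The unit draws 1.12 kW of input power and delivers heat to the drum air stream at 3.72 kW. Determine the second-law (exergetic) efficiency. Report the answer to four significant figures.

0.3877

COP_actual = Q̇_H/Ẇ = 3.720/1.120 = 3.321.
In absolute terms T_C = 294.26 K and T_H = 333.15 K, so ΔT = 38.89 K.
COP_Carnot = T_H/ΔT = 333.15/38.89 = 8.567.
η_II = COP_actual/COP_Carnot = 3.321/8.567 = 0.3877.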